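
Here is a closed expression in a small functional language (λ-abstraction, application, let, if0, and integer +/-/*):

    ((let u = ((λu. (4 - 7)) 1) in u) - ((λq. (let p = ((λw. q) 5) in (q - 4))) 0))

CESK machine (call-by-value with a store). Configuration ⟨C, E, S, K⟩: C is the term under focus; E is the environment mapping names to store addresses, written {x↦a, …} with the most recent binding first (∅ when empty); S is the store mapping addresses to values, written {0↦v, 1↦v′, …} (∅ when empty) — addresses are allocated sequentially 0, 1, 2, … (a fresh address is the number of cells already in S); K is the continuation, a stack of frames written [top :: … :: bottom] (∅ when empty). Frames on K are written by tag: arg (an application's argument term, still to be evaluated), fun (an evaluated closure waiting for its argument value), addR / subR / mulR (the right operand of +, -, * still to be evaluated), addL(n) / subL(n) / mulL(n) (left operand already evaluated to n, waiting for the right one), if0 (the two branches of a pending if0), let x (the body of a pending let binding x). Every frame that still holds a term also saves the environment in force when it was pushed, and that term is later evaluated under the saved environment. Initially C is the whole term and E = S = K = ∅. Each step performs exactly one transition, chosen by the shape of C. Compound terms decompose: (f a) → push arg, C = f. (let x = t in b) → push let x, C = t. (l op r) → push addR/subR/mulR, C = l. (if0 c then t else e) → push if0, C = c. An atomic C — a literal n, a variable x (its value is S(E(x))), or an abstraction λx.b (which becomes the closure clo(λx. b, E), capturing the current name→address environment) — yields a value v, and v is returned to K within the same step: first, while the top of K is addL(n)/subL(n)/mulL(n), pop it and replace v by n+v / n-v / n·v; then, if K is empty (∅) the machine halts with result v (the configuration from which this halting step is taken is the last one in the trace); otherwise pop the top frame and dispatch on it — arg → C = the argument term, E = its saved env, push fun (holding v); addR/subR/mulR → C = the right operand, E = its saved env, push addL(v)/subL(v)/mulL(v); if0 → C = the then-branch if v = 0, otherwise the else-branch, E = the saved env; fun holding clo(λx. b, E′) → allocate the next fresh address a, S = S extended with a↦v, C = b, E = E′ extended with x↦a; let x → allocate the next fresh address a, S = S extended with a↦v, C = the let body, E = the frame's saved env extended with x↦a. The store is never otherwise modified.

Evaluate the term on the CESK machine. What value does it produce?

Answer: 1

Machine steps:
step 0: ⟨C=((let u = ((λu. (4 - 7)) 1) in u) - ((λq. (let p = ((λw. q) 5) in (q - 4))) 0)); E=∅; S=∅; K=∅⟩
step 1: ⟨C=(let u = ((λu. (4 - 7)) 1) in u); E=∅; S=∅; K=[subR]⟩
step 2: ⟨C=((λu. (4 - 7)) 1); E=∅; S=∅; K=[let u :: subR]⟩
step 3: ⟨C=(λu. (4 - 7)); E=∅; S=∅; K=[arg :: let u :: subR]⟩
step 4: ⟨C=1; E=∅; S=∅; K=[fun :: let u :: subR]⟩
step 5: ⟨C=(4 - 7); E={u↦0}; S={0↦1}; K=[let u :: subR]⟩
step 6: ⟨C=4; E={u↦0}; S={0↦1}; K=[subR :: let u :: subR]⟩
step 7: ⟨C=7; E={u↦0}; S={0↦1}; K=[subL(4) :: let u :: subR]⟩
step 8: ⟨C=u; E={u↦1}; S={0↦1, 1↦-3}; K=[subR]⟩
step 9: ⟨C=((λq. (let p = ((λw. q) 5) in (q - 4))) 0); E=∅; S={0↦1, 1↦-3}; K=[subL(-3)]⟩
step 10: ⟨C=(λq. (let p = ((λw. q) 5) in (q - 4))); E=∅; S={0↦1, 1↦-3}; K=[arg :: subL(-3)]⟩
step 11: ⟨C=0; E=∅; S={0↦1, 1↦-3}; K=[fun :: subL(-3)]⟩
step 12: ⟨C=(let p = ((λw. q) 5) in (q - 4)); E={q↦2}; S={0↦1, 1↦-3, 2↦0}; K=[subL(-3)]⟩
step 13: ⟨C=((λw. q) 5); E={q↦2}; S={0↦1, 1↦-3, 2↦0}; K=[let p :: subL(-3)]⟩
step 14: ⟨C=(λw. q); E={q↦2}; S={0↦1, 1↦-3, 2↦0}; K=[arg :: let p :: subL(-3)]⟩
step 15: ⟨C=5; E={q↦2}; S={0↦1, 1↦-3, 2↦0}; K=[fun :: let p :: subL(-3)]⟩
step 16: ⟨C=q; E={w↦3, q↦2}; S={0↦1, 1↦-3, 2↦0, 3↦5}; K=[let p :: subL(-3)]⟩
step 17: ⟨C=(q - 4); E={p↦4, q↦2}; S={0↦1, 1↦-3, 2↦0, 3↦5, 4↦0}; K=[subL(-3)]⟩
step 18: ⟨C=q; E={p↦4, q↦2}; S={0↦1, 1↦-3, 2↦0, 3↦5, 4↦0}; K=[subR :: subL(-3)]⟩
step 19: ⟨C=4; E={p↦4, q↦2}; S={0↦1, 1↦-3, 2↦0, 3↦5, 4↦0}; K=[subL(0) :: subL(-3)]⟩
→ final value 1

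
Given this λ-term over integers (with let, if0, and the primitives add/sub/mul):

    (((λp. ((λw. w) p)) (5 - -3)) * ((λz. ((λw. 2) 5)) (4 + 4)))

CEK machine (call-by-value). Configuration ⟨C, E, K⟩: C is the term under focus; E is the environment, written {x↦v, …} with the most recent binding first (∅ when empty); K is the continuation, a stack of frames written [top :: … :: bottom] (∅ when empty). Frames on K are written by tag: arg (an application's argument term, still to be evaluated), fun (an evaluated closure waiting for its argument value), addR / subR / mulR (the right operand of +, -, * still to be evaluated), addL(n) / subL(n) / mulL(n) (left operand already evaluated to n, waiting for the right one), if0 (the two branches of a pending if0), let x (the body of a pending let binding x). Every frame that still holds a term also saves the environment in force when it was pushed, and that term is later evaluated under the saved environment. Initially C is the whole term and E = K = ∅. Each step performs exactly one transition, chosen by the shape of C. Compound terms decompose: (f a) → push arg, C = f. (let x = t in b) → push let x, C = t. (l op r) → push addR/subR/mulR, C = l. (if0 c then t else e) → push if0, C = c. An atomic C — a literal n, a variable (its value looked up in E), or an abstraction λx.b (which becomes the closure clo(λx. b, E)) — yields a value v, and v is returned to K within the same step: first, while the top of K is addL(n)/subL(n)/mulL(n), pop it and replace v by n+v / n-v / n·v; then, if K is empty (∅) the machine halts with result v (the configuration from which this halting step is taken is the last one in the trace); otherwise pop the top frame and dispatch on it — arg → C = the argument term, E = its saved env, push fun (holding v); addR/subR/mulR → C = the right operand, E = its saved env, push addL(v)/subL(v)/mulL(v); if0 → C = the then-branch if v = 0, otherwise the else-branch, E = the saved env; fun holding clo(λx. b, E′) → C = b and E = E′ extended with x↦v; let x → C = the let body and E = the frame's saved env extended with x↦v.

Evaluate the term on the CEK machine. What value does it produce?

[0] <C=(((λp. ((λw. w) p)) (5 - -3)) * ((λz. ((λw. 2) 5)) (4 + 4))), E=∅, K=∅>
[1] <C=((λp. ((λw. w) p)) (5 - -3)), E=∅, K=[mulR]>
[2] <C=(λp. ((λw. w) p)), E=∅, K=[arg :: mulR]>
[3] <C=(5 - -3), E=∅, K=[fun :: mulR]>
[4] <C=5, E=∅, K=[subR :: fun :: mulR]>
[5] <C=-3, E=∅, K=[subL(5) :: fun :: mulR]>
[6] <C=((λw. w) p), E={p↦8}, K=[mulR]>
[7] <C=(λw. w), E={p↦8}, K=[arg :: mulR]>
[8] <C=p, E={p↦8}, K=[fun :: mulR]>
[9] <C=w, E={w↦8, p↦8}, K=[mulR]>
[10] <C=((λz. ((λw. 2) 5)) (4 + 4)), E=∅, K=[mulL(8)]>
[11] <C=(λz. ((λw. 2) 5)), E=∅, K=[arg :: mulL(8)]>
[12] <C=(4 + 4), E=∅, K=[fun :: mulL(8)]>
[13] <C=4, E=∅, K=[addR :: fun :: mulL(8)]>
[14] <C=4, E=∅, K=[addL(4) :: fun :: mulL(8)]>
[15] <C=((λw. 2) 5), E={z↦8}, K=[mulL(8)]>
[16] <C=(λw. 2), E={z↦8}, K=[arg :: mulL(8)]>
[17] <C=5, E={z↦8}, K=[fun :: mulL(8)]>
[18] <C=2, E={w↦5, z↦8}, K=[mulL(8)]>
→ final value 16

Answer: 16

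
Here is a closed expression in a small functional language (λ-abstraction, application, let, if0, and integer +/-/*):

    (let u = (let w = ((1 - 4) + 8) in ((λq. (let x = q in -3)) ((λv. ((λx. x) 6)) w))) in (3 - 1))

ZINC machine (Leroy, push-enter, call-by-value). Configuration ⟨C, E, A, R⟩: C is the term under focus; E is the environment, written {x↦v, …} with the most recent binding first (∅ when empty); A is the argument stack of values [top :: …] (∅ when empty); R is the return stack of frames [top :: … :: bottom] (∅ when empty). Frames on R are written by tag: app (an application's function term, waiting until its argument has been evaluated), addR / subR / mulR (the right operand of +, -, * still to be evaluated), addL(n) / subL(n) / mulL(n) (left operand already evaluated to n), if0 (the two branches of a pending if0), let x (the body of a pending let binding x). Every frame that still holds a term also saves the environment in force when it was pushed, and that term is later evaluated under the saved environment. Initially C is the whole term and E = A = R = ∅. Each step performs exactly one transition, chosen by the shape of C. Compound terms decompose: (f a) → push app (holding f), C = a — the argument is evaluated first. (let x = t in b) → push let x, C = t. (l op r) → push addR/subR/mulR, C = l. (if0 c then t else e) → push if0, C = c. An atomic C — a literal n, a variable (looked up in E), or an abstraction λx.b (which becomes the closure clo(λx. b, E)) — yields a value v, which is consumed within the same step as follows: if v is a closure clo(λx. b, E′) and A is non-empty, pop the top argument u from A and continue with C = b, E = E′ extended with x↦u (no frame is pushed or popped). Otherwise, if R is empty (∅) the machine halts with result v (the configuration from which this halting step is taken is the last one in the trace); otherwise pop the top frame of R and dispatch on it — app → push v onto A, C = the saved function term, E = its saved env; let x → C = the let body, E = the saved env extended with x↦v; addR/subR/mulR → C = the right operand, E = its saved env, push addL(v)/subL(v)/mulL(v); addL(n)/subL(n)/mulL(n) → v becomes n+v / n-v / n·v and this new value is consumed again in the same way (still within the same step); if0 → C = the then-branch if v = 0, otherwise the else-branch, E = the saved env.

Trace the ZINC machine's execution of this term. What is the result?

Answer: 2

Execution trace:
t=0: <C=(let u = (let w = ((1 - 4) + 8) in ((λq. (let x = q in -3)) ((λv. ((λx. x) 6)) w))) in (3 - 1)), E=∅, A=∅, R=∅>
t=1: <C=(let w = ((1 - 4) + 8) in ((λq. (let x = q in -3)) ((λv. ((λx. x) 6)) w))), E=∅, A=∅, R=[let u]>
t=2: <C=((1 - 4) + 8), E=∅, A=∅, R=[let w :: let u]>
t=3: <C=(1 - 4), E=∅, A=∅, R=[addR :: let w :: let u]>
t=4: <C=1, E=∅, A=∅, R=[subR :: addR :: let w :: let u]>
t=5: <C=4, E=∅, A=∅, R=[subL(1) :: addR :: let w :: let u]>
t=6: <C=8, E=∅, A=∅, R=[addL(-3) :: let w :: let u]>
t=7: <C=((λq. (let x = q in -3)) ((λv. ((λx. x) 6)) w)), E={w↦5}, A=∅, R=[let u]>
t=8: <C=((λv. ((λx. x) 6)) w), E={w↦5}, A=∅, R=[app :: let u]>
t=9: <C=w, E={w↦5}, A=∅, R=[app :: app :: let u]>
t=10: <C=(λv. ((λx. x) 6)), E={w↦5}, A=[5], R=[app :: let u]>
t=11: <C=((λx. x) 6), E={v↦5, w↦5}, A=∅, R=[app :: let u]>
t=12: <C=6, E={v↦5, w↦5}, A=∅, R=[app :: app :: let u]>
t=13: <C=(λx. x), E={v↦5, w↦5}, A=[6], R=[app :: let u]>
t=14: <C=x, E={x↦6, v↦5, w↦5}, A=∅, R=[app :: let u]>
t=15: <C=(λq. (let x = q in -3)), E={w↦5}, A=[6], R=[let u]>
t=16: <C=(let x = q in -3), E={q↦6, w↦5}, A=∅, R=[let u]>
t=17: <C=q, E={q↦6, w↦5}, A=∅, R=[let x :: let u]>
t=18: <C=-3, E={x↦6, q↦6, w↦5}, A=∅, R=[let u]>
t=19: <C=(3 - 1), E={u↦-3}, A=∅, R=∅>
t=20: <C=3, E={u↦-3}, A=∅, R=[subR]>
t=21: <C=1, E={u↦-3}, A=∅, R=[subL(3)]>
→ final value 2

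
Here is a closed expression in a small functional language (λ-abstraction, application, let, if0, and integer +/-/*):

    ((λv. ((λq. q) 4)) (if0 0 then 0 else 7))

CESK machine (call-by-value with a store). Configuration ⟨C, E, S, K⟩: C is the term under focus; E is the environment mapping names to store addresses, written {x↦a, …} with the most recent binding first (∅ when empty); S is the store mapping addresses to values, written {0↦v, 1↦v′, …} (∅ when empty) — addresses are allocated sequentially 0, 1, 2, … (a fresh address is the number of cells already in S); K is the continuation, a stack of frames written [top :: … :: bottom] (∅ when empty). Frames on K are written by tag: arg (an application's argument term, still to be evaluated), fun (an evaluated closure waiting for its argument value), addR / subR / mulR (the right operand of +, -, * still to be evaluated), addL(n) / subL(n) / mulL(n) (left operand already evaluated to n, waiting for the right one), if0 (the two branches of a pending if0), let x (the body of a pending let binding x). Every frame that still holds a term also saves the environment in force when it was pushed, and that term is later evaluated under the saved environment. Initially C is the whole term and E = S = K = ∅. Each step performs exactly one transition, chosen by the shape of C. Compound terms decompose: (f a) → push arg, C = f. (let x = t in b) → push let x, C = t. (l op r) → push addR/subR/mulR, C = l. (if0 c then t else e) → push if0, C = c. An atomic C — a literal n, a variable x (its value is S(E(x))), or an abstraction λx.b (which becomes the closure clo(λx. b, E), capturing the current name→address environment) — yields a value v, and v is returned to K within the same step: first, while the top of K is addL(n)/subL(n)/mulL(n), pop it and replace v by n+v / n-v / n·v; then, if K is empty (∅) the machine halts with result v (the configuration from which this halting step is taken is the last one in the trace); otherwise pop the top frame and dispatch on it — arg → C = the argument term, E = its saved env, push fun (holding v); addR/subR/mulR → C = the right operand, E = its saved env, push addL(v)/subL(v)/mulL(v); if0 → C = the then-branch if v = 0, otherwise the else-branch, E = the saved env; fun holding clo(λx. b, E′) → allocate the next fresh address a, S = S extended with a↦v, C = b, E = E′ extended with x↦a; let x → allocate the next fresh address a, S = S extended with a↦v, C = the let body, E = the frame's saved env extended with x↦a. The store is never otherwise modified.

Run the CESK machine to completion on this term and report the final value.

Answer: 4

Machine steps:
step 0: ⟨C=((λv. ((λq. q) 4)) (if0 0 then 0 else 7)); E=∅; S=∅; K=∅⟩
step 1: ⟨C=(λv. ((λq. q) 4)); E=∅; S=∅; K=[arg]⟩
step 2: ⟨C=(if0 0 then 0 else 7); E=∅; S=∅; K=[fun]⟩
step 3: ⟨C=0; E=∅; S=∅; K=[if0 :: fun]⟩
step 4: ⟨C=0; E=∅; S=∅; K=[fun]⟩
step 5: ⟨C=((λq. q) 4); E={v↦0}; S={0↦0}; K=∅⟩
step 6: ⟨C=(λq. q); E={v↦0}; S={0↦0}; K=[arg]⟩
step 7: ⟨C=4; E={v↦0}; S={0↦0}; K=[fun]⟩
step 8: ⟨C=q; E={q↦1, v↦0}; S={0↦0, 1↦4}; K=∅⟩
→ final value 4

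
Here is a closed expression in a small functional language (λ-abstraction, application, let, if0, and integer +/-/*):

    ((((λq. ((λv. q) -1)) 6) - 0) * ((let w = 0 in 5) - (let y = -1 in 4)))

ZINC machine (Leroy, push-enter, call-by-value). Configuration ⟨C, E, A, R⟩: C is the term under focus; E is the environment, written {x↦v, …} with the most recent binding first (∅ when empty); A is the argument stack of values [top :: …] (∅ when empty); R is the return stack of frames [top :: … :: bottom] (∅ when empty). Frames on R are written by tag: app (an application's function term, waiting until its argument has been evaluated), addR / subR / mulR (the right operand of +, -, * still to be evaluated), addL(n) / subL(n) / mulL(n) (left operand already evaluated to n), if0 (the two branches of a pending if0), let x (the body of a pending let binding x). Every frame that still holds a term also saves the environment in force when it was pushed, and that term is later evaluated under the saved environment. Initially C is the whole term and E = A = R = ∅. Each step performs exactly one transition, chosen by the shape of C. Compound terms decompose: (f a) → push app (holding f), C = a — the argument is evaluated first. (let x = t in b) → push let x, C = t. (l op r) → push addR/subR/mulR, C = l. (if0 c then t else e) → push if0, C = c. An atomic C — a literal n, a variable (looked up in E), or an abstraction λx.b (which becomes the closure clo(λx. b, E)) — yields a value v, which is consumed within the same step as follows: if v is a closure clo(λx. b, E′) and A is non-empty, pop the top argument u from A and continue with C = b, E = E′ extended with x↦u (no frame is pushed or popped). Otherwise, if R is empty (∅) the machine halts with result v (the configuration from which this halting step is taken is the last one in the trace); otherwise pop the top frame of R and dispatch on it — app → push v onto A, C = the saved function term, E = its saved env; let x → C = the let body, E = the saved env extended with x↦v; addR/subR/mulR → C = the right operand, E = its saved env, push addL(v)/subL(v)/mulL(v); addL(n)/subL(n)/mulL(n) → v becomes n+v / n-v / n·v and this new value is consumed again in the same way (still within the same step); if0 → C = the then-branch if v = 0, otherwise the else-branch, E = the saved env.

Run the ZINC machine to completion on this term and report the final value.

Answer: 6

Machine steps:
[0] [C=((((λq. ((λv. q) -1)) 6) - 0) * ((let w = 0 in 5) - (let y = -1 in 4))) | E=∅ | A=∅ | R=∅]
[1] [C=(((λq. ((λv. q) -1)) 6) - 0) | E=∅ | A=∅ | R=[mulR]]
[2] [C=((λq. ((λv. q) -1)) 6) | E=∅ | A=∅ | R=[subR :: mulR]]
[3] [C=6 | E=∅ | A=∅ | R=[app :: subR :: mulR]]
[4] [C=(λq. ((λv. q) -1)) | E=∅ | A=[6] | R=[subR :: mulR]]
[5] [C=((λv. q) -1) | E={q↦6} | A=∅ | R=[subR :: mulR]]
[6] [C=-1 | E={q↦6} | A=∅ | R=[app :: subR :: mulR]]
[7] [C=(λv. q) | E={q↦6} | A=[-1] | R=[subR :: mulR]]
[8] [C=q | E={v↦-1, q↦6} | A=∅ | R=[subR :: mulR]]
[9] [C=0 | E=∅ | A=∅ | R=[subL(6) :: mulR]]
[10] [C=((let w = 0 in 5) - (let y = -1 in 4)) | E=∅ | A=∅ | R=[mulL(6)]]
[11] [C=(let w = 0 in 5) | E=∅ | A=∅ | R=[subR :: mulL(6)]]
[12] [C=0 | E=∅ | A=∅ | R=[let w :: subR :: mulL(6)]]
[13] [C=5 | E={w↦0} | A=∅ | R=[subR :: mulL(6)]]
[14] [C=(let y = -1 in 4) | E=∅ | A=∅ | R=[subL(5) :: mulL(6)]]
[15] [C=-1 | E=∅ | A=∅ | R=[let y :: subL(5) :: mulL(6)]]
[16] [C=4 | E={y↦-1} | A=∅ | R=[subL(5) :: mulL(6)]]
→ final value 6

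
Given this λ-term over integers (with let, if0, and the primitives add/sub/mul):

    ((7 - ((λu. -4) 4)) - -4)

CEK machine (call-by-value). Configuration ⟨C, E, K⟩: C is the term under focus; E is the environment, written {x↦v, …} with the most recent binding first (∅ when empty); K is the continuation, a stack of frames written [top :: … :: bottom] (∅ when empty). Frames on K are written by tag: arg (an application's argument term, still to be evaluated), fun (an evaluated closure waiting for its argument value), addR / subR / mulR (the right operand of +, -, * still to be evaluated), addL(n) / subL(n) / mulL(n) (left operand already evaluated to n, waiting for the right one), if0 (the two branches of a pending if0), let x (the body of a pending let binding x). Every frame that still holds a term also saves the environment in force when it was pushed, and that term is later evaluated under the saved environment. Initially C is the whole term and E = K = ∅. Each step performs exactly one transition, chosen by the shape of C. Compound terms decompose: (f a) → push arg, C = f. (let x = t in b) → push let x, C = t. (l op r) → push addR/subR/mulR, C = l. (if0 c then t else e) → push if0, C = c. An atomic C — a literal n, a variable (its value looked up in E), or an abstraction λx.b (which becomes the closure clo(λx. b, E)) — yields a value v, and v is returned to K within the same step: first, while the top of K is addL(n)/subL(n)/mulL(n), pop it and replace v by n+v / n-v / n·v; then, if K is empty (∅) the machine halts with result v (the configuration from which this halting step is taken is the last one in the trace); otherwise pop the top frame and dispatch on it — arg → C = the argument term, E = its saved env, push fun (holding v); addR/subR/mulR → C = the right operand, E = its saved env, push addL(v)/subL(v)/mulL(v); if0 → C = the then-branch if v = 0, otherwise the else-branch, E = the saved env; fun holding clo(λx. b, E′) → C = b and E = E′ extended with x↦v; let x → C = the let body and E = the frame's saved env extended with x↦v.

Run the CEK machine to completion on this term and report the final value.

0. [C=((7 - ((λu. -4) 4)) - -4) | E=∅ | K=∅]
1. [C=(7 - ((λu. -4) 4)) | E=∅ | K=[subR]]
2. [C=7 | E=∅ | K=[subR :: subR]]
3. [C=((λu. -4) 4) | E=∅ | K=[subL(7) :: subR]]
4. [C=(λu. -4) | E=∅ | K=[arg :: subL(7) :: subR]]
5. [C=4 | E=∅ | K=[fun :: subL(7) :: subR]]
6. [C=-4 | E={u↦4} | K=[subL(7) :: subR]]
7. [C=-4 | E=∅ | K=[subL(11)]]
→ final value 15

Answer: 15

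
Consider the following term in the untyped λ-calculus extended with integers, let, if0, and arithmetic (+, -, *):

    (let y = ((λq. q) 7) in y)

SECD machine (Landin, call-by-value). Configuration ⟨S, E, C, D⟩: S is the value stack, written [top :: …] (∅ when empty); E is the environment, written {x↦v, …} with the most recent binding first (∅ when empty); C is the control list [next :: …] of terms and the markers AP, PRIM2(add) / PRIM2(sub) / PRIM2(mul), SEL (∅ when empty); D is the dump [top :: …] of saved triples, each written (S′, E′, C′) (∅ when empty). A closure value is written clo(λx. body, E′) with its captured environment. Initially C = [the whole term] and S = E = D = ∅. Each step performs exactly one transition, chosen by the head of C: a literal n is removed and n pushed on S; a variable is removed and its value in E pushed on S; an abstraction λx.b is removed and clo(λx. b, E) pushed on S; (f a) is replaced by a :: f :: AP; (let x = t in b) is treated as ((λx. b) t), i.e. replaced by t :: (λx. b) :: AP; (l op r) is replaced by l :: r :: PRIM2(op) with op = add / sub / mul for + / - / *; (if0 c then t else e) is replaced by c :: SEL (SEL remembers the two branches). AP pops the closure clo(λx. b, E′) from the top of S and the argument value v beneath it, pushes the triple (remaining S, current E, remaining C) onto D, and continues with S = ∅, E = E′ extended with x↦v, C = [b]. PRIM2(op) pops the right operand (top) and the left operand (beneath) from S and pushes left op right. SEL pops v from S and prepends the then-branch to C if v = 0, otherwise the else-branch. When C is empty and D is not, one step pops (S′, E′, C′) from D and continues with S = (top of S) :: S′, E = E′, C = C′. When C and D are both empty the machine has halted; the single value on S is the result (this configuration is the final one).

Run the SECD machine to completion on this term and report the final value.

0. [S=∅ | E=∅ | C=[(let y = ((λq. q) 7) in y)] | D=∅]
1. [S=∅ | E=∅ | C=[((λq. q) 7) :: (λy. y) :: AP] | D=∅]
2. [S=∅ | E=∅ | C=[7 :: (λq. q) :: AP :: (λy. y) :: AP] | D=∅]
3. [S=[7] | E=∅ | C=[(λq. q) :: AP :: (λy. y) :: AP] | D=∅]
4. [S=[clo(λq. q, ∅) :: 7] | E=∅ | C=[AP :: (λy. y) :: AP] | D=∅]
5. [S=∅ | E={q↦7} | C=[q] | D=[(∅, ∅, [(λy. y) :: AP])]]
6. [S=[7] | E={q↦7} | C=∅ | D=[(∅, ∅, [(λy. y) :: AP])]]
7. [S=[7] | E=∅ | C=[(λy. y) :: AP] | D=∅]
8. [S=[clo(λy. y, ∅) :: 7] | E=∅ | C=[AP] | D=∅]
9. [S=∅ | E={y↦7} | C=[y] | D=[(∅, ∅, ∅)]]
10. [S=[7] | E={y↦7} | C=∅ | D=[(∅, ∅, ∅)]]
11. [S=[7] | E=∅ | C=∅ | D=∅]
→ final value 7

Answer: 7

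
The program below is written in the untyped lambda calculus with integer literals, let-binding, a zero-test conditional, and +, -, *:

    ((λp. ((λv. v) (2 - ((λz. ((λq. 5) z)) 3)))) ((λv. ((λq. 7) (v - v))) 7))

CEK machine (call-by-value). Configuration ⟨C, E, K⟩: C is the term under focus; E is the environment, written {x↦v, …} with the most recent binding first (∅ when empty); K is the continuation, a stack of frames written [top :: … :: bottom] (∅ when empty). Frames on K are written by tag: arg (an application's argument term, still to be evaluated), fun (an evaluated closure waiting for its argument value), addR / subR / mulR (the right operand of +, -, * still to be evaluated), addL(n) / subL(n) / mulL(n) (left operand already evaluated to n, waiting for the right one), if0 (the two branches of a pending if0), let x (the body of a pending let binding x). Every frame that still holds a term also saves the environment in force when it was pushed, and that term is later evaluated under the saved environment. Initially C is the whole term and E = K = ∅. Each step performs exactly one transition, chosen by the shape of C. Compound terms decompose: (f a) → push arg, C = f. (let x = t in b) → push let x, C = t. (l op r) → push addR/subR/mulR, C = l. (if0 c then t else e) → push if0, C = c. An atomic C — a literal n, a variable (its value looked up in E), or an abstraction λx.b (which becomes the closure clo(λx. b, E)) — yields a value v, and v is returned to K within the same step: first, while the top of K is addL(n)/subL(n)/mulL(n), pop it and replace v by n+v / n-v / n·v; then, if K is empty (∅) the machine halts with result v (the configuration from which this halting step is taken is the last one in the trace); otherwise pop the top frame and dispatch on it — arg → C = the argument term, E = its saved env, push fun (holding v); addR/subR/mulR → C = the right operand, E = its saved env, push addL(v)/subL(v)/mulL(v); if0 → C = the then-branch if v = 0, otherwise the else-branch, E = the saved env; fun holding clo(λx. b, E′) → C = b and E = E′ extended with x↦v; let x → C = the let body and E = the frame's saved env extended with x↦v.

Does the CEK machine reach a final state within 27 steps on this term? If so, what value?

step 0: <C=((λp. ((λv. v) (2 - ((λz. ((λq. 5) z)) 3)))) ((λv. ((λq. 7) (v - v))) 7)), E=∅, K=∅>
step 1: <C=(λp. ((λv. v) (2 - ((λz. ((λq. 5) z)) 3)))), E=∅, K=[arg]>
step 2: <C=((λv. ((λq. 7) (v - v))) 7), E=∅, K=[fun]>
step 3: <C=(λv. ((λq. 7) (v - v))), E=∅, K=[arg :: fun]>
step 4: <C=7, E=∅, K=[fun :: fun]>
step 5: <C=((λq. 7) (v - v)), E={v↦7}, K=[fun]>
step 6: <C=(λq. 7), E={v↦7}, K=[arg :: fun]>
step 7: <C=(v - v), E={v↦7}, K=[fun :: fun]>
step 8: <C=v, E={v↦7}, K=[subR :: fun :: fun]>
step 9: <C=v, E={v↦7}, K=[subL(7) :: fun :: fun]>
step 10: <C=7, E={q↦0, v↦7}, K=[fun]>
step 11: <C=((λv. v) (2 - ((λz. ((λq. 5) z)) 3))), E={p↦7}, K=∅>
step 12: <C=(λv. v), E={p↦7}, K=[arg]>
step 13: <C=(2 - ((λz. ((λq. 5) z)) 3)), E={p↦7}, K=[fun]>
step 14: <C=2, E={p↦7}, K=[subR :: fun]>
step 15: <C=((λz. ((λq. 5) z)) 3), E={p↦7}, K=[subL(2) :: fun]>
step 16: <C=(λz. ((λq. 5) z)), E={p↦7}, K=[arg :: subL(2) :: fun]>
step 17: <C=3, E={p↦7}, K=[fun :: subL(2) :: fun]>
step 18: <C=((λq. 5) z), E={z↦3, p↦7}, K=[subL(2) :: fun]>
step 19: <C=(λq. 5), E={z↦3, p↦7}, K=[arg :: subL(2) :: fun]>
step 20: <C=z, E={z↦3, p↦7}, K=[fun :: subL(2) :: fun]>
step 21: <C=5, E={q↦3, z↦3, p↦7}, K=[subL(2) :: fun]>
step 22: <C=v, E={v↦-3, p↦7}, K=∅>
→ final value -3

Answer: -3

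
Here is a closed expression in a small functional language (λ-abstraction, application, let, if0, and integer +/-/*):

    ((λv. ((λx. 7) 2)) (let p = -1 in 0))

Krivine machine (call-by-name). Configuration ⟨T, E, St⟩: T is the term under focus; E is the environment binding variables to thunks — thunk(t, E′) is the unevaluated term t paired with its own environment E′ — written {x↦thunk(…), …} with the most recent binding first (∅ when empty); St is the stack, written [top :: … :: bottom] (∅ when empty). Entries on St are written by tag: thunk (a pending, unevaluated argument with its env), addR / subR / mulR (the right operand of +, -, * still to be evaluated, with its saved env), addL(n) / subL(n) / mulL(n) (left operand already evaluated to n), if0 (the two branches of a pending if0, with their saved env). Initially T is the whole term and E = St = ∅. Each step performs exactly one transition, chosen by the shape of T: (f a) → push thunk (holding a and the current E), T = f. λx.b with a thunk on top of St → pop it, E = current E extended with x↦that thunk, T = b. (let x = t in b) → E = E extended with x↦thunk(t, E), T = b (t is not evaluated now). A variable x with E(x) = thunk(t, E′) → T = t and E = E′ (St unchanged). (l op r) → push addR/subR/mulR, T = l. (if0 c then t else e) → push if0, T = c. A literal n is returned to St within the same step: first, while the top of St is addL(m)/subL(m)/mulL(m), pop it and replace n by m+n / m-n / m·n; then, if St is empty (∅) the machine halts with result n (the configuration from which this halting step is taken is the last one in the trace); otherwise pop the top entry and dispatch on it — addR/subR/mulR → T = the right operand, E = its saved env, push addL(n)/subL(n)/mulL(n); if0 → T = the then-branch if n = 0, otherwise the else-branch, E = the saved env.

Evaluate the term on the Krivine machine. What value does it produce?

step 0: <T=((λv. ((λx. 7) 2)) (let p = -1 in 0)), E=∅, St=∅>
step 1: <T=(λv. ((λx. 7) 2)), E=∅, St=[thunk]>
step 2: <T=((λx. 7) 2), E={v↦thunk((let p = -1 in 0), ∅)}, St=∅>
step 3: <T=(λx. 7), E={v↦thunk((let p = -1 in 0), ∅)}, St=[thunk]>
step 4: <T=7, E={x↦thunk(2, {v↦thunk((let p = -1 in 0), ∅)}), v↦thunk((let p = -1 in 0), ∅)}, St=∅>
→ final value 7

Answer: 7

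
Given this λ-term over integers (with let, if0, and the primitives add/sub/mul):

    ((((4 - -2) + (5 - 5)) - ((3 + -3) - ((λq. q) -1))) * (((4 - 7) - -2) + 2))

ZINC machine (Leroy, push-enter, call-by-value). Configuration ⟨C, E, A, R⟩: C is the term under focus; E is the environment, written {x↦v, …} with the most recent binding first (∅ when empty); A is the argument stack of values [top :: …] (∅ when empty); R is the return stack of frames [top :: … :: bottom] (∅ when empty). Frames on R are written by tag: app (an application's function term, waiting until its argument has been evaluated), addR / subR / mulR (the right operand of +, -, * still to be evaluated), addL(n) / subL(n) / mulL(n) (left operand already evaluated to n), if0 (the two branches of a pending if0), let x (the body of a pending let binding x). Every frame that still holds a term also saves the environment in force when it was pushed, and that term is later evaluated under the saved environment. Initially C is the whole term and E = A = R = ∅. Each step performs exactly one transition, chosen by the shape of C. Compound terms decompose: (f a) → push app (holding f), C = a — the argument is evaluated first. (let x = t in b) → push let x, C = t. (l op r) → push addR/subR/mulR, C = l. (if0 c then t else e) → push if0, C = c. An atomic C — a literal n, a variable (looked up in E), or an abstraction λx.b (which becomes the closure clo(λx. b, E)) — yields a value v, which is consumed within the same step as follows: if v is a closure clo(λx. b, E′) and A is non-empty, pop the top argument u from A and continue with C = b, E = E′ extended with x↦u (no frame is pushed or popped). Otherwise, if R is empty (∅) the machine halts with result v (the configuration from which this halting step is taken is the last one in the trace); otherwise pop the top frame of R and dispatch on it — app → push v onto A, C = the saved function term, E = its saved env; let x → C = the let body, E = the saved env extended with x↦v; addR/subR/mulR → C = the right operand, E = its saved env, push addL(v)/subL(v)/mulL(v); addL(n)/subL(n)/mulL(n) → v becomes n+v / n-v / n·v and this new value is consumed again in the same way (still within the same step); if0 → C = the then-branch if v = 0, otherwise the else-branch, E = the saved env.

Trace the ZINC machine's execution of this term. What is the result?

Answer: 5

Execution trace:
0. [C=((((4 - -2) + (5 - 5)) - ((3 + -3) - ((λq. q) -1))) * (((4 - 7) - -2) + 2)) | E=∅ | A=∅ | R=∅]
1. [C=(((4 - -2) + (5 - 5)) - ((3 + -3) - ((λq. q) -1))) | E=∅ | A=∅ | R=[mulR]]
2. [C=((4 - -2) + (5 - 5)) | E=∅ | A=∅ | R=[subR :: mulR]]
3. [C=(4 - -2) | E=∅ | A=∅ | R=[addR :: subR :: mulR]]
4. [C=4 | E=∅ | A=∅ | R=[subR :: addR :: subR :: mulR]]
5. [C=-2 | E=∅ | A=∅ | R=[subL(4) :: addR :: subR :: mulR]]
6. [C=(5 - 5) | E=∅ | A=∅ | R=[addL(6) :: subR :: mulR]]
7. [C=5 | E=∅ | A=∅ | R=[subR :: addL(6) :: subR :: mulR]]
8. [C=5 | E=∅ | A=∅ | R=[subL(5) :: addL(6) :: subR :: mulR]]
9. [C=((3 + -3) - ((λq. q) -1)) | E=∅ | A=∅ | R=[subL(6) :: mulR]]
10. [C=(3 + -3) | E=∅ | A=∅ | R=[subR :: subL(6) :: mulR]]
11. [C=3 | E=∅ | A=∅ | R=[addR :: subR :: subL(6) :: mulR]]
12. [C=-3 | E=∅ | A=∅ | R=[addL(3) :: subR :: subL(6) :: mulR]]
13. [C=((λq. q) -1) | E=∅ | A=∅ | R=[subL(0) :: subL(6) :: mulR]]
14. [C=-1 | E=∅ | A=∅ | R=[app :: subL(0) :: subL(6) :: mulR]]
15. [C=(λq. q) | E=∅ | A=[-1] | R=[subL(0) :: subL(6) :: mulR]]
16. [C=q | E={q↦-1} | A=∅ | R=[subL(0) :: subL(6) :: mulR]]
17. [C=(((4 - 7) - -2) + 2) | E=∅ | A=∅ | R=[mulL(5)]]
18. [C=((4 - 7) - -2) | E=∅ | A=∅ | R=[addR :: mulL(5)]]
19. [C=(4 - 7) | E=∅ | A=∅ | R=[subR :: addR :: mulL(5)]]
20. [C=4 | E=∅ | A=∅ | R=[subR :: subR :: addR :: mulL(5)]]
21. [C=7 | E=∅ | A=∅ | R=[subL(4) :: subR :: addR :: mulL(5)]]
22. [C=-2 | E=∅ | A=∅ | R=[subL(-3) :: addR :: mulL(5)]]
23. [C=2 | E=∅ | A=∅ | R=[addL(-1) :: mulL(5)]]
→ final value 5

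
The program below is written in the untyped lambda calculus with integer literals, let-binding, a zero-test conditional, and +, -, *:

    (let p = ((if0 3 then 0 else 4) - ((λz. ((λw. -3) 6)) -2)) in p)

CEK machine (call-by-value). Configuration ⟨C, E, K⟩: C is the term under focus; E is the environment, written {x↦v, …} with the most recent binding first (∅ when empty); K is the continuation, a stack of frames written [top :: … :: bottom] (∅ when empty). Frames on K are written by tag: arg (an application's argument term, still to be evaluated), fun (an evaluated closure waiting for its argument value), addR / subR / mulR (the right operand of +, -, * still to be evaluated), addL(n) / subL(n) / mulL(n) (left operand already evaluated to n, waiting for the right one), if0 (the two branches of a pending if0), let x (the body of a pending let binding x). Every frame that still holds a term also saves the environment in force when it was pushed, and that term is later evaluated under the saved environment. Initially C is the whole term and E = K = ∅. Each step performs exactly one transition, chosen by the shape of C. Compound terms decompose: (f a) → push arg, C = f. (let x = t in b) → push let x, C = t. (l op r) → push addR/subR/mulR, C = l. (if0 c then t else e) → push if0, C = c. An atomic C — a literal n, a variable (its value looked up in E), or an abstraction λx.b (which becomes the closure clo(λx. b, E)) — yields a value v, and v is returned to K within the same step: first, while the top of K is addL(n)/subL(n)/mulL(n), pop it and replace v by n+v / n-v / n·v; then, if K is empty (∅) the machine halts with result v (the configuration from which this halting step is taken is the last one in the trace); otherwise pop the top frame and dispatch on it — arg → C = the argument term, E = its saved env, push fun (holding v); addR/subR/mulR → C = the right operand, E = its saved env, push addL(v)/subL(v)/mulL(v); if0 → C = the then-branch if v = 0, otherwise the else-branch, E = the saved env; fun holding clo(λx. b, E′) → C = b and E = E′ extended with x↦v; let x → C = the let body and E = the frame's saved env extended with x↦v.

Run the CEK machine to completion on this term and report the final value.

Answer: 7

Execution trace:
t=0: <C=(let p = ((if0 3 then 0 else 4) - ((λz. ((λw. -3) 6)) -2)) in p), E=∅, K=∅>
t=1: <C=((if0 3 then 0 else 4) - ((λz. ((λw. -3) 6)) -2)), E=∅, K=[let p]>
t=2: <C=(if0 3 then 0 else 4), E=∅, K=[subR :: let p]>
t=3: <C=3, E=∅, K=[if0 :: subR :: let p]>
t=4: <C=4, E=∅, K=[subR :: let p]>
t=5: <C=((λz. ((λw. -3) 6)) -2), E=∅, K=[subL(4) :: let p]>
t=6: <C=(λz. ((λw. -3) 6)), E=∅, K=[arg :: subL(4) :: let p]>
t=7: <C=-2, E=∅, K=[fun :: subL(4) :: let p]>
t=8: <C=((λw. -3) 6), E={z↦-2}, K=[subL(4) :: let p]>
t=9: <C=(λw. -3), E={z↦-2}, K=[arg :: subL(4) :: let p]>
t=10: <C=6, E={z↦-2}, K=[fun :: subL(4) :: let p]>
t=11: <C=-3, E={w↦6, z↦-2}, K=[subL(4) :: let p]>
t=12: <C=p, E={p↦7}, K=∅>
→ final value 7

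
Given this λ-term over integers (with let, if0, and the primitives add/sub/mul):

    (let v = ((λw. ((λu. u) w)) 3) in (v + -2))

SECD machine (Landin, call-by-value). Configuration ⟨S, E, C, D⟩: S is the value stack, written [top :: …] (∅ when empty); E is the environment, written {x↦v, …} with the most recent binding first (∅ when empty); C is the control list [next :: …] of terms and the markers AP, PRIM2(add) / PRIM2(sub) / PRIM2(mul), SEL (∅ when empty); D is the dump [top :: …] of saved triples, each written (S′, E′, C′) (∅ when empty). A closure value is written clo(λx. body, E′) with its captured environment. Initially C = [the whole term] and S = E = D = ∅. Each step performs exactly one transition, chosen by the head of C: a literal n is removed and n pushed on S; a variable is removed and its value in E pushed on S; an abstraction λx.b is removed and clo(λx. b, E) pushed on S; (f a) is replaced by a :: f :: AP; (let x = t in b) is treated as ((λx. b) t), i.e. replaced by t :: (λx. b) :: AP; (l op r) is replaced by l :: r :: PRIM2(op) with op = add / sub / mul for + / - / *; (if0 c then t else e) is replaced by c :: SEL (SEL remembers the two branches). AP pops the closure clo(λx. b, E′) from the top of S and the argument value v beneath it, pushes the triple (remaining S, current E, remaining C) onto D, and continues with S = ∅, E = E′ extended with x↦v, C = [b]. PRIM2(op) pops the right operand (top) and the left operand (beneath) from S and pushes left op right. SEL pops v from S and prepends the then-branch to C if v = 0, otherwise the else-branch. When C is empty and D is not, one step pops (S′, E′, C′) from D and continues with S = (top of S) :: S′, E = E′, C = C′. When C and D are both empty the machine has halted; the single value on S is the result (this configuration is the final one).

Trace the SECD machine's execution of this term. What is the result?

0. [S=∅ | E=∅ | C=[(let v = ((λw. ((λu. u) w)) 3) in (v + -2))] | D=∅]
1. [S=∅ | E=∅ | C=[((λw. ((λu. u) w)) 3) :: (λv. (v + -2)) :: AP] | D=∅]
2. [S=∅ | E=∅ | C=[3 :: (λw. ((λu. u) w)) :: AP :: (λv. (v + -2)) :: AP] | D=∅]
3. [S=[3] | E=∅ | C=[(λw. ((λu. u) w)) :: AP :: (λv. (v + -2)) :: AP] | D=∅]
4. [S=[clo(λw. ((λu. u) w), ∅) :: 3] | E=∅ | C=[AP :: (λv. (v + -2)) :: AP] | D=∅]
5. [S=∅ | E={w↦3} | C=[((λu. u) w)] | D=[(∅, ∅, [(λv. (v + -2)) :: AP])]]
6. [S=∅ | E={w↦3} | C=[w :: (λu. u) :: AP] | D=[(∅, ∅, [(λv. (v + -2)) :: AP])]]
7. [S=[3] | E={w↦3} | C=[(λu. u) :: AP] | D=[(∅, ∅, [(λv. (v + -2)) :: AP])]]
8. [S=[clo(λu. u, {w↦3}) :: 3] | E={w↦3} | C=[AP] | D=[(∅, ∅, [(λv. (v + -2)) :: AP])]]
9. [S=∅ | E={u↦3, w↦3} | C=[u] | D=[(∅, {w↦3}, ∅) :: (∅, ∅, [(λv. (v + -2)) :: AP])]]
10. [S=[3] | E={u↦3, w↦3} | C=∅ | D=[(∅, {w↦3}, ∅) :: (∅, ∅, [(λv. (v + -2)) :: AP])]]
11. [S=[3] | E={w↦3} | C=∅ | D=[(∅, ∅, [(λv. (v + -2)) :: AP])]]
12. [S=[3] | E=∅ | C=[(λv. (v + -2)) :: AP] | D=∅]
13. [S=[clo(λv. (v + -2), ∅) :: 3] | E=∅ | C=[AP] | D=∅]
14. [S=∅ | E={v↦3} | C=[(v + -2)] | D=[(∅, ∅, ∅)]]
15. [S=∅ | E={v↦3} | C=[v :: -2 :: PRIM2(add)] | D=[(∅, ∅, ∅)]]
16. [S=[3] | E={v↦3} | C=[-2 :: PRIM2(add)] | D=[(∅, ∅, ∅)]]
17. [S=[-2 :: 3] | E={v↦3} | C=[PRIM2(add)] | D=[(∅, ∅, ∅)]]
18. [S=[1] | E={v↦3} | C=∅ | D=[(∅, ∅, ∅)]]
19. [S=[1] | E=∅ | C=∅ | D=∅]
→ final value 1

Answer: 1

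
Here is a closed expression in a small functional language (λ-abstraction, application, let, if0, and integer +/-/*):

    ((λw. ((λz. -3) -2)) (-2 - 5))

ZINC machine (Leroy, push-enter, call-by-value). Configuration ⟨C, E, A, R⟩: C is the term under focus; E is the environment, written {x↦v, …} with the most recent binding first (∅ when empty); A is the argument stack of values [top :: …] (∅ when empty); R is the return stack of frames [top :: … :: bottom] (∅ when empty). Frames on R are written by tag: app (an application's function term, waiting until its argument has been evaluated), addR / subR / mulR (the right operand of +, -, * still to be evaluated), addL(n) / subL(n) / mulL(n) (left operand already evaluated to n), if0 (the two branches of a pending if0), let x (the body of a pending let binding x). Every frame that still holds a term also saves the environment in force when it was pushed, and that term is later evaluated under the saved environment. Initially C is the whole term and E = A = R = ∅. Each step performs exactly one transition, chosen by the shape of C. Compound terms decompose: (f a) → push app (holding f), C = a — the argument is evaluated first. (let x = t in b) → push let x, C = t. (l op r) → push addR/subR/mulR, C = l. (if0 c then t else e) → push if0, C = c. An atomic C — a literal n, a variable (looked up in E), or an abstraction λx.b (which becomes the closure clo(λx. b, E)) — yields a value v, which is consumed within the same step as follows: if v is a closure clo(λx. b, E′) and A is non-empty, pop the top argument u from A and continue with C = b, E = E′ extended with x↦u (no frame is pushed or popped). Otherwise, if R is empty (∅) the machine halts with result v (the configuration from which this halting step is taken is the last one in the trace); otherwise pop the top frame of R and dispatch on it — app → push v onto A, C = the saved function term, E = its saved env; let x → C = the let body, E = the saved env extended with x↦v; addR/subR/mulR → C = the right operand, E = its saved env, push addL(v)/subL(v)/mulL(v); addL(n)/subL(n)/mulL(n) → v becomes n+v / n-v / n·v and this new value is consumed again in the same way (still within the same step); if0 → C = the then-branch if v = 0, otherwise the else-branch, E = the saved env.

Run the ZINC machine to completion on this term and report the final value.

0. <C=((λw. ((λz. -3) -2)) (-2 - 5)), E=∅, A=∅, R=∅>
1. <C=(-2 - 5), E=∅, A=∅, R=[app]>
2. <C=-2, E=∅, A=∅, R=[subR :: app]>
3. <C=5, E=∅, A=∅, R=[subL(-2) :: app]>
4. <C=(λw. ((λz. -3) -2)), E=∅, A=[-7], R=∅>
5. <C=((λz. -3) -2), E={w↦-7}, A=∅, R=∅>
6. <C=-2, E={w↦-7}, A=∅, R=[app]>
7. <C=(λz. -3), E={w↦-7}, A=[-2], R=∅>
8. <C=-3, E={z↦-2, w↦-7}, A=∅, R=∅>
→ final value -3

Answer: -3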